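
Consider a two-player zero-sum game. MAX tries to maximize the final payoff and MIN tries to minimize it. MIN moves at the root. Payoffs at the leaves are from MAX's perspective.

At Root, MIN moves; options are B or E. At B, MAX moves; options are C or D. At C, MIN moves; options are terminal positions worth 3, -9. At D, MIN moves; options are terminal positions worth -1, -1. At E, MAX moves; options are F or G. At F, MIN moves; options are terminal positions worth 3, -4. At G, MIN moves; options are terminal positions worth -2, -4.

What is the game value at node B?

-1

C: min(3, -9) = -9
D: min(-1, -1) = -1
B: max(-9, -1) = -1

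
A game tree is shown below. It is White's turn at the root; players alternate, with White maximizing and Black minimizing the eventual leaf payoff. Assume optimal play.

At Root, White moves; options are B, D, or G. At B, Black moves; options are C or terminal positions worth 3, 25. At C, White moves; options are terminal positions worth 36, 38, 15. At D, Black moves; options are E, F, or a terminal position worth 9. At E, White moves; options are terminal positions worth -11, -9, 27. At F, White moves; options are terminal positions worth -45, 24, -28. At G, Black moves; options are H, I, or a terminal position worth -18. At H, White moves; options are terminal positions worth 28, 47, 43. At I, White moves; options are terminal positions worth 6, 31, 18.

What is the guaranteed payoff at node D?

9

E: max(-11, -9, 27) = 27
F: max(-45, 24, -28) = 24
D: min(27, 24, 9) = 9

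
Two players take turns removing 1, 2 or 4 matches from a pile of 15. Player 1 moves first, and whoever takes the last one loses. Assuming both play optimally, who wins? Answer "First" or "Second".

First

Mark each pile size as W (mover wins) or L (mover loses):
i:   0  1  2  3  4  5  6  7  8  9 10 11 12 13 14 15
     W  L  W  W  L  W  W  L  W  W  L  W  W  L  W  W
Position 15 is W, so the first player wins.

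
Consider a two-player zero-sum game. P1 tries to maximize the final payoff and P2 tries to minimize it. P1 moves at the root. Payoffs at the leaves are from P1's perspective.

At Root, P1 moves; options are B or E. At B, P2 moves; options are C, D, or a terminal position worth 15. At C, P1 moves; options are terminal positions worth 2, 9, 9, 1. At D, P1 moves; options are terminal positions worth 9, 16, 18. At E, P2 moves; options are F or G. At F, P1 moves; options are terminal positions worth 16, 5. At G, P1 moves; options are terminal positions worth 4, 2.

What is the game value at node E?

4

F: max(16, 5) = 16
G: max(4, 2) = 4
E: min(16, 4) = 4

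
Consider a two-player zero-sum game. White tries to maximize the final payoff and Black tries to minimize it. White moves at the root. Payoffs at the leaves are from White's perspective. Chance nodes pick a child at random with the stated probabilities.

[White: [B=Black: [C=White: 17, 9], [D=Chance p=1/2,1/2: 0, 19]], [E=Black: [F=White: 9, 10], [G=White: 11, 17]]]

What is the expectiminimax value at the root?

C (White): max(17, 9) = 17
D (Chance): 1/2·0 + 1/2·19 = 9.5
B (Black): min(17, 9.5) = 9.5
F (White): max(9, 10) = 10
G (White): max(11, 17) = 17
E (Black): min(10, 17) = 10
Root (White): max(9.5, 10) = 10

10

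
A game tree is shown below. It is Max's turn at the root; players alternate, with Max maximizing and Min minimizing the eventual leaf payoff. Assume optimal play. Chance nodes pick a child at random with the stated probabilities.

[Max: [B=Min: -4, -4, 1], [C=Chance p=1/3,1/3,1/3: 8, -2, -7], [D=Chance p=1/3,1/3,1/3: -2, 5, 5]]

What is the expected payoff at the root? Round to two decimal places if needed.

B (Min): min(-4, -4, 1) = -4
C (Chance): 1/3·8 + 1/3·-2 + 1/3·-7 = -0.33
D (Chance): 1/3·-2 + 1/3·5 + 1/3·5 = 2.67
Root (Max): max(-4, -0.33, 2.67) = 2.67

2.67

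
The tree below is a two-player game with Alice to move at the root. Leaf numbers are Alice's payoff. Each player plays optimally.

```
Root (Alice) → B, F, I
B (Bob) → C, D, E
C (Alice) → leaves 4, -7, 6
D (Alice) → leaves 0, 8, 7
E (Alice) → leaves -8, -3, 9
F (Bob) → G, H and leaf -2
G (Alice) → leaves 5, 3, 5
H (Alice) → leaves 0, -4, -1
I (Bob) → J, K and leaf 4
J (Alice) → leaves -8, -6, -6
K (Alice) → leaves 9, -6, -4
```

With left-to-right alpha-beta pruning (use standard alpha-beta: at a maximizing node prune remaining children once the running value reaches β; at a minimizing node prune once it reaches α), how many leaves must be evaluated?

C [α=-∞,β=+∞]: v=6
D [α=-∞,β=6]: v=8 after child 2 ≥ β → β-cutoff, skip 1
E [α=-∞,β=6]: v=9
B [α=-∞,β=+∞]: v=6
G [α=6,β=+∞]: v=5
F [α=6,β=+∞]: v=5 after child 1 ≤ α → α-cutoff, skip 2
J [α=6,β=+∞]: v=-6
I [α=6,β=+∞]: v=-6 after child 1 ≤ α → α-cutoff, skip 2
Root [α=-∞,β=+∞]: v=6
Leaves evaluated: 14 of 23.

14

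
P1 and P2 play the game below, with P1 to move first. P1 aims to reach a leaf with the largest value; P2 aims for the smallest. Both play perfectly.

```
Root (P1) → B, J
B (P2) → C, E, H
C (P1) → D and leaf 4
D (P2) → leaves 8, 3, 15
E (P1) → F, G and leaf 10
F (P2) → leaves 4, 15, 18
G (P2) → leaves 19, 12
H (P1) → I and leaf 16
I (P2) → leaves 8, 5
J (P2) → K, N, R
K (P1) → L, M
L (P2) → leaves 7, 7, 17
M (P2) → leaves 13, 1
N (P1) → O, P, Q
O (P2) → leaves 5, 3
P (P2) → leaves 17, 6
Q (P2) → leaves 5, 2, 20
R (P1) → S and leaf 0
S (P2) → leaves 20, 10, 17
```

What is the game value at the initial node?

D (P2): min(8, 3, 15) = 3
C (P1): max(3, 4) = 4
F (P2): min(4, 15, 18) = 4
G (P2): min(19, 12) = 12
E (P1): max(4, 12, 10) = 12
I (P2): min(8, 5) = 5
H (P1): max(5, 16) = 16
B (P2): min(4, 12, 16) = 4
L (P2): min(7, 7, 17) = 7
M (P2): min(13, 1) = 1
K (P1): max(7, 1) = 7
O (P2): min(5, 3) = 3
P (P2): min(17, 6) = 6
Q (P2): min(5, 2, 20) = 2
N (P1): max(3, 6, 2) = 6
S (P2): min(20, 10, 17) = 10
R (P1): max(10, 0) = 10
J (P2): min(7, 6, 10) = 6
Root (P1): max(4, 6) = 6

6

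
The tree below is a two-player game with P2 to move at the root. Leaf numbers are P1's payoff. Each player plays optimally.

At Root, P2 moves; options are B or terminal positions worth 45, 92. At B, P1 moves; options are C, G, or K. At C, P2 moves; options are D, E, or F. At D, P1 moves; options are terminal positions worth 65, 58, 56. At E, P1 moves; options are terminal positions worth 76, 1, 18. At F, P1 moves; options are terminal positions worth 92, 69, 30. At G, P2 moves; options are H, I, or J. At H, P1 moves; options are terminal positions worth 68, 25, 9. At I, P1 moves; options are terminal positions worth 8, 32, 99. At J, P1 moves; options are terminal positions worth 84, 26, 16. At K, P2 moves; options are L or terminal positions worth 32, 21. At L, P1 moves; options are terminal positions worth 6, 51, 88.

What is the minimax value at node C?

65

D: max(65, 58, 56) = 65
E: max(76, 1, 18) = 76
F: max(92, 69, 30) = 92
C: min(65, 76, 92) = 65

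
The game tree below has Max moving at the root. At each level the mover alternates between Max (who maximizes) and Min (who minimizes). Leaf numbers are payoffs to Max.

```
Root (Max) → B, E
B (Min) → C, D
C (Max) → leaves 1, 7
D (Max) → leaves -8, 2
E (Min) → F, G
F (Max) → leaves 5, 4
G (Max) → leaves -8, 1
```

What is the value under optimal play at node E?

F: max(5, 4) = 5
G: max(-8, 1) = 1
E: min(5, 1) = 1

1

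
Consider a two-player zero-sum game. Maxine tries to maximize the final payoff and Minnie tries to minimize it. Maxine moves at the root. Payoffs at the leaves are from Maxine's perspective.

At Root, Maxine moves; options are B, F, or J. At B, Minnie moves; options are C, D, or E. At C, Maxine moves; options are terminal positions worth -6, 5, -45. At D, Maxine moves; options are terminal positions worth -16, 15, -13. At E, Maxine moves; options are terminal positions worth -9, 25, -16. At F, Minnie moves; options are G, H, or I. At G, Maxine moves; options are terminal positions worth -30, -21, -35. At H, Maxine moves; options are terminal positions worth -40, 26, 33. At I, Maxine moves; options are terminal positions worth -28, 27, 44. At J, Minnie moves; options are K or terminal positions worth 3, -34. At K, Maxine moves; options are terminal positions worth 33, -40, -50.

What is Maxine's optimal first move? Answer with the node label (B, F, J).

C (Maxine): max(-6, 5, -45) = 5
D (Maxine): max(-16, 15, -13) = 15
E (Maxine): max(-9, 25, -16) = 25
B (Minnie): min(5, 15, 25) = 5
G (Maxine): max(-30, -21, -35) = -21
H (Maxine): max(-40, 26, 33) = 33
I (Maxine): max(-28, 27, 44) = 44
F (Minnie): min(-21, 33, 44) = -21
K (Maxine): max(33, -40, -50) = 33
J (Minnie): min(33, 3, -34) = -34
Root (Maxine): max(5, -21, -34) = 5
Maxine picks the child with the highest value: B (value 5).

B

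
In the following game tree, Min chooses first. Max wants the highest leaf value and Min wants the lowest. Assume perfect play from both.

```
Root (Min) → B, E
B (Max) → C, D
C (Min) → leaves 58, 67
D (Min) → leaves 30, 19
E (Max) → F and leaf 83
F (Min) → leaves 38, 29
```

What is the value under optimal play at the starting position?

C (Min): min(58, 67) = 58
D (Min): min(30, 19) = 19
B (Max): max(58, 19) = 58
F (Min): min(38, 29) = 29
E (Max): max(29, 83) = 83
Root (Min): min(58, 83) = 58

58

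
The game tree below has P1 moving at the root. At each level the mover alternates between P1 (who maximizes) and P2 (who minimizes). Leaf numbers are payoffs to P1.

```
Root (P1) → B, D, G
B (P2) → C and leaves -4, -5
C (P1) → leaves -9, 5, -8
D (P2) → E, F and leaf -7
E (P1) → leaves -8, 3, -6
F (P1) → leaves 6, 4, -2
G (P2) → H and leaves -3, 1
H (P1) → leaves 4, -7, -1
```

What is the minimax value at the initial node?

C (P1): max(-9, 5, -8) = 5
B (P2): min(5, -4, -5) = -5
E (P1): max(-8, 3, -6) = 3
F (P1): max(6, 4, -2) = 6
D (P2): min(3, 6, -7) = -7
H (P1): max(4, -7, -1) = 4
G (P2): min(4, -3, 1) = -3
Root (P1): max(-5, -7, -3) = -3

-3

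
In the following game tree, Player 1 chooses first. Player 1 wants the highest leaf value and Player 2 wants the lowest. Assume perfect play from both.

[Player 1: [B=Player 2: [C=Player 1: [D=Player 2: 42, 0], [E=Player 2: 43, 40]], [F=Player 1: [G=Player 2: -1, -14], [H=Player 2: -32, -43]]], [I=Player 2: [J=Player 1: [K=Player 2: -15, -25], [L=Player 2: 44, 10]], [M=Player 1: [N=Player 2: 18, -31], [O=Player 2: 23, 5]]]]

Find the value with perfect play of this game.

5

D (Player 2): min(42, 0) = 0
E (Player 2): min(43, 40) = 40
C (Player 1): max(0, 40) = 40
G (Player 2): min(-1, -14) = -14
H (Player 2): min(-32, -43) = -43
F (Player 1): max(-14, -43) = -14
B (Player 2): min(40, -14) = -14
K (Player 2): min(-15, -25) = -25
L (Player 2): min(44, 10) = 10
J (Player 1): max(-25, 10) = 10
N (Player 2): min(18, -31) = -31
O (Player 2): min(23, 5) = 5
M (Player 1): max(-31, 5) = 5
I (Player 2): min(10, 5) = 5
Root (Player 1): max(-14, 5) = 5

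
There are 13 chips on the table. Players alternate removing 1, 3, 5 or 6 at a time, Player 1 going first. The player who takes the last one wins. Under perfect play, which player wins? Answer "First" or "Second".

i:   0  1  2  3  4  5  6  7  8  9 10 11 12 13
     L  W  L  W  L  W  W  W  W  W  W  L  W  L
Position 13 is L, so the second player wins.

Second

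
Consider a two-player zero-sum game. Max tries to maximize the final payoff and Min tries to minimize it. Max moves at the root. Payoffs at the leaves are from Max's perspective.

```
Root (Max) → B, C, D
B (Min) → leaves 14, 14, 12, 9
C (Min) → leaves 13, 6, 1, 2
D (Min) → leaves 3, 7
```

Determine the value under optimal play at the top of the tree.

9

B (Min): min(14, 14, 12, 9) = 9
C (Min): min(13, 6, 1, 2) = 1
D (Min): min(3, 7) = 3
Root (Max): max(9, 1, 3) = 9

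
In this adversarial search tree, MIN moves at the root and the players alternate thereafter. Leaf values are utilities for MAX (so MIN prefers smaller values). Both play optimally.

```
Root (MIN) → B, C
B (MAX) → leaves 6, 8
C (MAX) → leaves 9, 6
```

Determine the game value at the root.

B (MAX): max(6, 8) = 8
C (MAX): max(9, 6) = 9
Root (MIN): min(8, 9) = 8

8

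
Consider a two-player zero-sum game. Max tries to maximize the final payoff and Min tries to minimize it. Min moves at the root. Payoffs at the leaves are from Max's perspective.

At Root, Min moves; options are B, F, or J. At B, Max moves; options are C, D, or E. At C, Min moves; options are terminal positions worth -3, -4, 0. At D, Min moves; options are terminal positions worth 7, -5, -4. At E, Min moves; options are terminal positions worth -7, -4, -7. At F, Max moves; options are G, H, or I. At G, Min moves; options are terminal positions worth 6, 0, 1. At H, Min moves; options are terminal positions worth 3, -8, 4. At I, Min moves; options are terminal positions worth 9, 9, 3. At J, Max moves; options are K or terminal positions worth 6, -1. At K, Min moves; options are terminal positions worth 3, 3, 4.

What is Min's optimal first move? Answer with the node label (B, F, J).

C (Min): min(-3, -4, 0) = -4
D (Min): min(7, -5, -4) = -5
E (Min): min(-7, -4, -7) = -7
B (Max): max(-4, -5, -7) = -4
G (Min): min(6, 0, 1) = 0
H (Min): min(3, -8, 4) = -8
I (Min): min(9, 9, 3) = 3
F (Max): max(0, -8, 3) = 3
K (Min): min(3, 3, 4) = 3
J (Max): max(3, 6, -1) = 6
Root (Min): min(-4, 3, 6) = -4
Min picks the child with the lowest value: B (value -4).

B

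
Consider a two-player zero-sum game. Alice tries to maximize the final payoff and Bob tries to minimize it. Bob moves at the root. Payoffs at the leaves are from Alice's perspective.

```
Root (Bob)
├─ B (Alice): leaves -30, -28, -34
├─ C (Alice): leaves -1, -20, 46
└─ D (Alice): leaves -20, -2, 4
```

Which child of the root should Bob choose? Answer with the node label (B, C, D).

B (Alice): max(-30, -28, -34) = -28
C (Alice): max(-1, -20, 46) = 46
D (Alice): max(-20, -2, 4) = 4
Root (Bob): min(-28, 46, 4) = -28
Bob picks the child with the lowest value: B (value -28).

B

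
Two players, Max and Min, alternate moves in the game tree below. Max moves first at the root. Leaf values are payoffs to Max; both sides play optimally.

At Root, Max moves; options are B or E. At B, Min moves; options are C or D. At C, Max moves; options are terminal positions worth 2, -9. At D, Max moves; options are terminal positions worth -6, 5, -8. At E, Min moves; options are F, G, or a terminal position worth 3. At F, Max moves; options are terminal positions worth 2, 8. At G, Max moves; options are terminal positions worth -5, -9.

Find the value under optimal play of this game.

C (Max): max(2, -9) = 2
D (Max): max(-6, 5, -8) = 5
B (Min): min(2, 5) = 2
F (Max): max(2, 8) = 8
G (Max): max(-5, -9) = -5
E (Min): min(8, -5, 3) = -5
Root (Max): max(2, -5) = 2

2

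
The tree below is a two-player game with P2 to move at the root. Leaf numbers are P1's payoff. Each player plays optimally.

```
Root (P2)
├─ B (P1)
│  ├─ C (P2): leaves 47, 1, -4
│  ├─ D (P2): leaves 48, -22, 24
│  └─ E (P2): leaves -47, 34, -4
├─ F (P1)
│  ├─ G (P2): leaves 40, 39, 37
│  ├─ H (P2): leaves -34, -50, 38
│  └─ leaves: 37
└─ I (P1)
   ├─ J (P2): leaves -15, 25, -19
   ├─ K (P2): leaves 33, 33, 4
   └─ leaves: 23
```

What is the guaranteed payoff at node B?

C: min(47, 1, -4) = -4
D: min(48, -22, 24) = -22
E: min(-47, 34, -4) = -47
B: max(-4, -22, -47) = -4

-4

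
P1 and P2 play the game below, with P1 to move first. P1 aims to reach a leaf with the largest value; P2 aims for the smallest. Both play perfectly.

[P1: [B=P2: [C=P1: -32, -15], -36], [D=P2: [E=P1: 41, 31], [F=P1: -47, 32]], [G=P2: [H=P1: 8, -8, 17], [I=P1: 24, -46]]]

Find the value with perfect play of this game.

32

C (P1): max(-32, -15) = -15
B (P2): min(-15, -36) = -36
E (P1): max(41, 31) = 41
F (P1): max(-47, 32) = 32
D (P2): min(41, 32) = 32
H (P1): max(8, -8, 17) = 17
I (P1): max(24, -46) = 24
G (P2): min(17, 24) = 17
Root (P1): max(-36, 32, 17) = 32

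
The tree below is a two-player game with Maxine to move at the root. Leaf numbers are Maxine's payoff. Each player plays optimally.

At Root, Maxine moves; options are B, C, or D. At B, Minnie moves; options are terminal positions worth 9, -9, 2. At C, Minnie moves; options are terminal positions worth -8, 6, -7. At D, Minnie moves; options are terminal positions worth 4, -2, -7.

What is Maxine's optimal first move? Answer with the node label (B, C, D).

B (Minnie): min(9, -9, 2) = -9
C (Minnie): min(-8, 6, -7) = -8
D (Minnie): min(4, -2, -7) = -7
Root (Maxine): max(-9, -8, -7) = -7
Maxine picks the child with the highest value: D (value -7).

D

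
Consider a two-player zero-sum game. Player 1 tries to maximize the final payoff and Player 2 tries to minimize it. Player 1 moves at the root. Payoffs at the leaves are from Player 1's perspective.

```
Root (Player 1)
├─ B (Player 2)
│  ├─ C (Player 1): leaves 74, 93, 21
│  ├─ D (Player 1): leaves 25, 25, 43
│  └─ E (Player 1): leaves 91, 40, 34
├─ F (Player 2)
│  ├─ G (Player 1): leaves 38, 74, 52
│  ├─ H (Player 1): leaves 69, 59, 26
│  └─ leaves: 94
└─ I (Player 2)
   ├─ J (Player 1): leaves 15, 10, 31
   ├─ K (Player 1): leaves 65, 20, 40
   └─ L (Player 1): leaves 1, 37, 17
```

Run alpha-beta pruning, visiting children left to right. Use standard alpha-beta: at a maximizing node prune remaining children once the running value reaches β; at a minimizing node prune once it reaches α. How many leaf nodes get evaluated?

17

C [α=-∞,β=+∞]: v=93
D [α=-∞,β=93]: v=43
E [α=-∞,β=43]: v=91 after child 1 ≥ β → β-cutoff, skip 2
B [α=-∞,β=+∞]: v=43
G [α=43,β=+∞]: v=74
H [α=43,β=74]: v=69
F [α=43,β=+∞]: v=69
J [α=69,β=+∞]: v=31
I [α=69,β=+∞]: v=31 after child 1 ≤ α → α-cutoff, skip 2
Root [α=-∞,β=+∞]: v=69
Leaves evaluated: 17 of 25.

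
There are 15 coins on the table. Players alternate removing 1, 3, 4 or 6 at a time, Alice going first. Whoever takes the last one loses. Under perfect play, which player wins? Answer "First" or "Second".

Positions where the player to move wins (W) vs loses (L):
i:   0  1  2  3  4  5  6  7  8  9 10 11 12 13 14 15
     W  L  W  L  W  W  W  W  L  W  L  W  W  W  W  L
Position 15 is L, so the second player wins.

Second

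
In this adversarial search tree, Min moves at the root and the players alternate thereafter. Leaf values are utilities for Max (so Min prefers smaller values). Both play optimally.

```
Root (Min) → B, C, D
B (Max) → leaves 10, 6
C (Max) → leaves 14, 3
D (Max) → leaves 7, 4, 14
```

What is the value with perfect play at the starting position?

10

B (Max): max(10, 6) = 10
C (Max): max(14, 3) = 14
D (Max): max(7, 4, 14) = 14
Root (Min): min(10, 14, 14) = 10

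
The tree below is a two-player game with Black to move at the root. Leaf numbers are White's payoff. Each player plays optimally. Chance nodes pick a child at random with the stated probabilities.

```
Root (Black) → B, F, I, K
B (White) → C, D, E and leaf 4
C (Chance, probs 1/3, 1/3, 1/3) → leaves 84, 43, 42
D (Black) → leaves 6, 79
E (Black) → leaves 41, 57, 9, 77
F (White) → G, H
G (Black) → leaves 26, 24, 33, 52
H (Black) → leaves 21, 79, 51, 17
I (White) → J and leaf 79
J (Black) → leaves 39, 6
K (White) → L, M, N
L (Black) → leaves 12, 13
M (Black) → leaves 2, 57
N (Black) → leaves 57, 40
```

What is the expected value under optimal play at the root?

24

C (Chance): 1/3·84 + 1/3·43 + 1/3·42 = 56.33
D (Black): min(6, 79) = 6
E (Black): min(41, 57, 9, 77) = 9
B (White): max(56.33, 6, 9, 4) = 56.33
G (Black): min(26, 24, 33, 52) = 24
H (Black): min(21, 79, 51, 17) = 17
F (White): max(24, 17) = 24
J (Black): min(39, 6) = 6
I (White): max(6, 79) = 79
L (Black): min(12, 13) = 12
M (Black): min(2, 57) = 2
N (Black): min(57, 40) = 40
K (White): max(12, 2, 40) = 40
Root (Black): min(56.33, 24, 79, 40) = 24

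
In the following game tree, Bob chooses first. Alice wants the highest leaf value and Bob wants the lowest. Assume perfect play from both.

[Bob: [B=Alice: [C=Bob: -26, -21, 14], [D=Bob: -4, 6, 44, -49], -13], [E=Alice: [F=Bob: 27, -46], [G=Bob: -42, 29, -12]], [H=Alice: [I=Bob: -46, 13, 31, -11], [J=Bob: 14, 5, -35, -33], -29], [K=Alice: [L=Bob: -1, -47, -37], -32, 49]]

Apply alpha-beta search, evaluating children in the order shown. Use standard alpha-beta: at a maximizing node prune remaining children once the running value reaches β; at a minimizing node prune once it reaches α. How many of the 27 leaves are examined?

C [α=-∞,β=+∞]: v=-26
D [α=-26,β=+∞]: v=-49
B [α=-∞,β=+∞]: v=-13
F [α=-∞,β=-13]: v=-46
G [α=-46,β=-13]: v=-42
E [α=-∞,β=-13]: v=-42
I [α=-∞,β=-42]: v=-46
J [α=-46,β=-42]: v=-35
H [α=-∞,β=-42]: v=-35 after child 2 ≥ β → β-cutoff, skip 1
L [α=-∞,β=-42]: v=-47
K [α=-∞,β=-42]: v=-32 after child 2 ≥ β → β-cutoff, skip 1
Root [α=-∞,β=+∞]: v=-42
Leaves evaluated: 25 of 27.

25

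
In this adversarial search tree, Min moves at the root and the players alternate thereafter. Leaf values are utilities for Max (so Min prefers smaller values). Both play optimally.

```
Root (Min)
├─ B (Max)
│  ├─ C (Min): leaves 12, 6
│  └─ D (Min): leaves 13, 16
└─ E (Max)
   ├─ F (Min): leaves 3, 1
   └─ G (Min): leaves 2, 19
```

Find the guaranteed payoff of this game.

2

C (Min): min(12, 6) = 6
D (Min): min(13, 16) = 13
B (Max): max(6, 13) = 13
F (Min): min(3, 1) = 1
G (Min): min(2, 19) = 2
E (Max): max(1, 2) = 2
Root (Min): min(13, 2) = 2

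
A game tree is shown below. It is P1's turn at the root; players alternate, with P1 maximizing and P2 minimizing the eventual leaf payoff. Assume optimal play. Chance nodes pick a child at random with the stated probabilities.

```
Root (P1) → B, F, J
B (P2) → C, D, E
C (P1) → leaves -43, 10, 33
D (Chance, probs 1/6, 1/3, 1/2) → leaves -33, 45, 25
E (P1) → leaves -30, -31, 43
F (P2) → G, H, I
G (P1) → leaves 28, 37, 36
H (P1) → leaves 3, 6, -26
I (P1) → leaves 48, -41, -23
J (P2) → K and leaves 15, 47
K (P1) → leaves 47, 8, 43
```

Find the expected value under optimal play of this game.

C (P1): max(-43, 10, 33) = 33
D (Chance): 1/6·-33 + 1/3·45 + 1/2·25 = 22
E (P1): max(-30, -31, 43) = 43
B (P2): min(33, 22, 43) = 22
G (P1): max(28, 37, 36) = 37
H (P1): max(3, 6, -26) = 6
I (P1): max(48, -41, -23) = 48
F (P2): min(37, 6, 48) = 6
K (P1): max(47, 8, 43) = 47
J (P2): min(47, 15, 47) = 15
Root (P1): max(22, 6, 15) = 22

22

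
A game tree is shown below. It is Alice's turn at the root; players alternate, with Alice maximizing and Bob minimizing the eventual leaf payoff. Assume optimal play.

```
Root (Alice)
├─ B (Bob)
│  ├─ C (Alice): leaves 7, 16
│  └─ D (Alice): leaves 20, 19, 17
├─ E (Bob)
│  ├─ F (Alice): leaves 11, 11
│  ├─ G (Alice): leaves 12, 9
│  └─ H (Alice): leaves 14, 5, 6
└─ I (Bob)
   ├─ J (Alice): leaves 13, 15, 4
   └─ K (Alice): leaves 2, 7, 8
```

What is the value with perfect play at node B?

16

C: max(7, 16) = 16
D: max(20, 19, 17) = 20
B: min(16, 20) = 16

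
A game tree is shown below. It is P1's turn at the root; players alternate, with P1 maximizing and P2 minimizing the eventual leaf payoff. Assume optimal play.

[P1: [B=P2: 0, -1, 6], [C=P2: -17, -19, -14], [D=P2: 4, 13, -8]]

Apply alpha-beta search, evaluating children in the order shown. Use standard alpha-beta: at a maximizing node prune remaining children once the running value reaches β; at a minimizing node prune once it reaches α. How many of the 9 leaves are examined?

B [α=-∞,β=+∞]: v=-1
C [α=-1,β=+∞]: v=-17 after child 1 ≤ α → α-cutoff, skip 2
D [α=-1,β=+∞]: v=-8
Root [α=-∞,β=+∞]: v=-1
Leaves evaluated: 7 of 9.

7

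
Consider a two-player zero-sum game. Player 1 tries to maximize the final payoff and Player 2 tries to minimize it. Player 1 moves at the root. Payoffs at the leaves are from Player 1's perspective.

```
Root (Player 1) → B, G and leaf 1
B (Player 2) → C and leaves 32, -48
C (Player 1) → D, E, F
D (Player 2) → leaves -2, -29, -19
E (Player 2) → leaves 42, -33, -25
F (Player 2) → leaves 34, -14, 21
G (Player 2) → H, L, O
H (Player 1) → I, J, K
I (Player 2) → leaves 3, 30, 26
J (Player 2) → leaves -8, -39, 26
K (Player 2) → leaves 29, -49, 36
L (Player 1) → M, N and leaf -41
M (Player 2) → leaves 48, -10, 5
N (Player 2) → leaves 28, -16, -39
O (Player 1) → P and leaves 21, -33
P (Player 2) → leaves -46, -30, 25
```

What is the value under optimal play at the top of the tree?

1

D (Player 2): min(-2, -29, -19) = -29
E (Player 2): min(42, -33, -25) = -33
F (Player 2): min(34, -14, 21) = -14
C (Player 1): max(-29, -33, -14) = -14
B (Player 2): min(-14, 32, -48) = -48
I (Player 2): min(3, 30, 26) = 3
J (Player 2): min(-8, -39, 26) = -39
K (Player 2): min(29, -49, 36) = -49
H (Player 1): max(3, -39, -49) = 3
M (Player 2): min(48, -10, 5) = -10
N (Player 2): min(28, -16, -39) = -39
L (Player 1): max(-10, -39, -41) = -10
P (Player 2): min(-46, -30, 25) = -46
O (Player 1): max(-46, 21, -33) = 21
G (Player 2): min(3, -10, 21) = -10
Root (Player 1): max(-48, -10, 1) = 1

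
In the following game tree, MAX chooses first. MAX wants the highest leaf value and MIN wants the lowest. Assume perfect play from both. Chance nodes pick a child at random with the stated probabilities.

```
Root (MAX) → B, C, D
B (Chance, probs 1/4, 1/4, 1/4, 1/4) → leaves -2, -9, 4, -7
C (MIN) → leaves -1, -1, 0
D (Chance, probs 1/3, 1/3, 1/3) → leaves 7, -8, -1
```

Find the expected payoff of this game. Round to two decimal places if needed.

-0.67

B (Chance): 1/4·-2 + 1/4·-9 + 1/4·4 + 1/4·-7 = -3.5
C (MIN): min(-1, -1, 0) = -1
D (Chance): 1/3·7 + 1/3·-8 + 1/3·-1 = -0.67
Root (MAX): max(-3.5, -1, -0.67) = -0.67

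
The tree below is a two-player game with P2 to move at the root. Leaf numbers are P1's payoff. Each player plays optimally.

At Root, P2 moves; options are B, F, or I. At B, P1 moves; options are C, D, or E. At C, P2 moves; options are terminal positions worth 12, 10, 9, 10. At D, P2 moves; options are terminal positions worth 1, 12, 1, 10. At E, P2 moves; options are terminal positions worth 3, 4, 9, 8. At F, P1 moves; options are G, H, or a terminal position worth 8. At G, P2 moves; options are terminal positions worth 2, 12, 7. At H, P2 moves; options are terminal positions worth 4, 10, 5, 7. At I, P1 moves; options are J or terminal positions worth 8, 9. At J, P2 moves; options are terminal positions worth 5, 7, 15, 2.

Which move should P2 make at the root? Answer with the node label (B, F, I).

C (P2): min(12, 10, 9, 10) = 9
D (P2): min(1, 12, 1, 10) = 1
E (P2): min(3, 4, 9, 8) = 3
B (P1): max(9, 1, 3) = 9
G (P2): min(2, 12, 7) = 2
H (P2): min(4, 10, 5, 7) = 4
F (P1): max(2, 4, 8) = 8
J (P2): min(5, 7, 15, 2) = 2
I (P1): max(2, 8, 9) = 9
Root (P2): min(9, 8, 9) = 8
P2 picks the child with the lowest value: F (value 8).

F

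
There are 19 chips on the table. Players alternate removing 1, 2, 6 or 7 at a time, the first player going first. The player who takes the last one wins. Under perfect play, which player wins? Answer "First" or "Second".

Second

Compute winning (W) and losing (L) positions by backward induction:
i:   0  1  2  3  4  5  6  7  8  9 10 11 12 13 14 15 16 17 18 19
     L  W  W  L  W  W  W  W  L  W  W  L  W  W  W  W  L  W  W  L
Position 19 is L, so the second player wins.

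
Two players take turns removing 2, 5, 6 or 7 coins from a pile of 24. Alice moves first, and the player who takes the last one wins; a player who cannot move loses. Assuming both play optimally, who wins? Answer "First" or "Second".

Second

Mark each pile size as W (mover wins) or L (mover loses):
i:   0  1  2  3  4  5  6  7  8  9 10 11 12 13 14 15 16 17 18 19 20 21 22 23 24
     L  L  W  W  L  W  W  W  W  W  W  W  L  L  W  W  L  W  W  W  W  W  W  W  L
Position 24 is L, so the second player wins.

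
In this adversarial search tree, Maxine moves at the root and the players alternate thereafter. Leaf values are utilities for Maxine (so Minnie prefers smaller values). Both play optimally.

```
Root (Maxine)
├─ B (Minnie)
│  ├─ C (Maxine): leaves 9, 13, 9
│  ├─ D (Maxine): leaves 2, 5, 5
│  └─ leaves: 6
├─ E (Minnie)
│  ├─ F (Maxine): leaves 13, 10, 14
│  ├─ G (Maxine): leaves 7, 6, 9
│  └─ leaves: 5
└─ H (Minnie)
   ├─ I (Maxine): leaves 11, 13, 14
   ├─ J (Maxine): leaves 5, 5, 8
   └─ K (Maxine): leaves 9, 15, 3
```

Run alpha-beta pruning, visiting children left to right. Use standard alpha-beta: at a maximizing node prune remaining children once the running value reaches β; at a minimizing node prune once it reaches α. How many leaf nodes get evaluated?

21

C [α=-∞,β=+∞]: v=13
D [α=-∞,β=13]: v=5
B [α=-∞,β=+∞]: v=5
F [α=5,β=+∞]: v=14
G [α=5,β=14]: v=9
E [α=5,β=+∞]: v=5
I [α=5,β=+∞]: v=14
J [α=5,β=14]: v=8
K [α=5,β=8]: v=9 after child 1 ≥ β → β-cutoff, skip 2
H [α=5,β=+∞]: v=8
Root [α=-∞,β=+∞]: v=8
Leaves evaluated: 21 of 23.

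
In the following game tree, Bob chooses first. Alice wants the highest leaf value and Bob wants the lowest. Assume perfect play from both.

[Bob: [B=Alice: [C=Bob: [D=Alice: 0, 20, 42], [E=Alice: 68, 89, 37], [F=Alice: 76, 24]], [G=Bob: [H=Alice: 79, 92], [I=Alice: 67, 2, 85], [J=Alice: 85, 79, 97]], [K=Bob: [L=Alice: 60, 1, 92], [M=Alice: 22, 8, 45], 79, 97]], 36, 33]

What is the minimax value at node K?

L: max(60, 1, 92) = 92
M: max(22, 8, 45) = 45
K: min(92, 45, 79, 97) = 45

45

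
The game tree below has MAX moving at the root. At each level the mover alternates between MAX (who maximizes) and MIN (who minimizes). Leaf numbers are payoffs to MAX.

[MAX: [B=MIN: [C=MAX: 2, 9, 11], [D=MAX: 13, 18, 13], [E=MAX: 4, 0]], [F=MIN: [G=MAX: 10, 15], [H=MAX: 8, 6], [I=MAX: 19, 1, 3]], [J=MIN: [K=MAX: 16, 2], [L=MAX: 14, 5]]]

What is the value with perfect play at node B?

C: max(2, 9, 11) = 11
D: max(13, 18, 13) = 18
E: max(4, 0) = 4
B: min(11, 18, 4) = 4

4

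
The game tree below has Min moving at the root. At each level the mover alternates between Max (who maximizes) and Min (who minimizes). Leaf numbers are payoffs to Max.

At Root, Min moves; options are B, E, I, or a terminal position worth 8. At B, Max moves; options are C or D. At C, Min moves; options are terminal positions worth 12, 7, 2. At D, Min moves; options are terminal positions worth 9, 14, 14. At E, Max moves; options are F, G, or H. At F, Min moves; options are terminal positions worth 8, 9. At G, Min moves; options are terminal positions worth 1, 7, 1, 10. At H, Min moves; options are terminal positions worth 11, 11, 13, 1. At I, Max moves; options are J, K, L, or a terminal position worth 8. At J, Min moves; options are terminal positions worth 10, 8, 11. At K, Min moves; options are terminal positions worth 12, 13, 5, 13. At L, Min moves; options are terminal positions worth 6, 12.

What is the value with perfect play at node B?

C: min(12, 7, 2) = 2
D: min(9, 14, 14) = 9
B: max(2, 9) = 9

9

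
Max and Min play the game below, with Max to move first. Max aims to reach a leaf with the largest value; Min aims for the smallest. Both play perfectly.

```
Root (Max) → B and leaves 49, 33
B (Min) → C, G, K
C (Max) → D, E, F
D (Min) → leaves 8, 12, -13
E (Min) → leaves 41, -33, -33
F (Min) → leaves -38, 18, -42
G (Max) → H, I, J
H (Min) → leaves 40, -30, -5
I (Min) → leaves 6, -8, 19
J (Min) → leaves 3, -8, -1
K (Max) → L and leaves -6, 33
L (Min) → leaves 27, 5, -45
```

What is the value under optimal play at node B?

-13

D: min(8, 12, -13) = -13
E: min(41, -33, -33) = -33
F: min(-38, 18, -42) = -42
C: max(-13, -33, -42) = -13
H: min(40, -30, -5) = -30
I: min(6, -8, 19) = -8
J: min(3, -8, -1) = -8
G: max(-30, -8, -8) = -8
L: min(27, 5, -45) = -45
K: max(-45, -6, 33) = 33
B: min(-13, -8, 33) = -13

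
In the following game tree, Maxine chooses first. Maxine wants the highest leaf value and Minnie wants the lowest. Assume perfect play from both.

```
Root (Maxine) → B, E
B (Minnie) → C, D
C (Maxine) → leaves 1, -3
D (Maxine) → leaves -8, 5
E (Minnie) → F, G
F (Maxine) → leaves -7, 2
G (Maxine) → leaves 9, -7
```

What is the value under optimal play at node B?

C: max(1, -3) = 1
D: max(-8, 5) = 5
B: min(1, 5) = 1

1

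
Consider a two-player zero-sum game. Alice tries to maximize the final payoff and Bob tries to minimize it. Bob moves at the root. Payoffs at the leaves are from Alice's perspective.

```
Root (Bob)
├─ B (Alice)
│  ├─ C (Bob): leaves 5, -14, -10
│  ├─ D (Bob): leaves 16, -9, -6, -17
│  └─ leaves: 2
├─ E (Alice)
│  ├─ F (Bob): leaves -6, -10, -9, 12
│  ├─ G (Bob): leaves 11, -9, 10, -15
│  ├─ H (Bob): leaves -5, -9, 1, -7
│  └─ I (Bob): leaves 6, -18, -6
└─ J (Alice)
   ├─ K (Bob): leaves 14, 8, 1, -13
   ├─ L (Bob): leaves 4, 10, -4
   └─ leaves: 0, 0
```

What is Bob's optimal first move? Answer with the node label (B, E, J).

E

C (Bob): min(5, -14, -10) = -14
D (Bob): min(16, -9, -6, -17) = -17
B (Alice): max(-14, -17, 2) = 2
F (Bob): min(-6, -10, -9, 12) = -10
G (Bob): min(11, -9, 10, -15) = -15
H (Bob): min(-5, -9, 1, -7) = -9
I (Bob): min(6, -18, -6) = -18
E (Alice): max(-10, -15, -9, -18) = -9
K (Bob): min(14, 8, 1, -13) = -13
L (Bob): min(4, 10, -4) = -4
J (Alice): max(-13, -4, 0, 0) = 0
Root (Bob): min(2, -9, 0) = -9
Bob picks the child with the lowest value: E (value -9).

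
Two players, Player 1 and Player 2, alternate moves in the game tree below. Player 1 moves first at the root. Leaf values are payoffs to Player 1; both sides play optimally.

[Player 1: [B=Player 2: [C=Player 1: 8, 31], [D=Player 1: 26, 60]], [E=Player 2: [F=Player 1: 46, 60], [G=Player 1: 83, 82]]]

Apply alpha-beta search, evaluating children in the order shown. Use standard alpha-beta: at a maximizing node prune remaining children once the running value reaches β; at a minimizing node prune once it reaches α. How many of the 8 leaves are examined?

C [α=-∞,β=+∞]: v=31
D [α=-∞,β=31]: v=60
B [α=-∞,β=+∞]: v=31
F [α=31,β=+∞]: v=60
G [α=31,β=60]: v=83 after child 1 ≥ β → β-cutoff, skip 1
E [α=31,β=+∞]: v=60
Root [α=-∞,β=+∞]: v=60
Leaves evaluated: 7 of 8.

7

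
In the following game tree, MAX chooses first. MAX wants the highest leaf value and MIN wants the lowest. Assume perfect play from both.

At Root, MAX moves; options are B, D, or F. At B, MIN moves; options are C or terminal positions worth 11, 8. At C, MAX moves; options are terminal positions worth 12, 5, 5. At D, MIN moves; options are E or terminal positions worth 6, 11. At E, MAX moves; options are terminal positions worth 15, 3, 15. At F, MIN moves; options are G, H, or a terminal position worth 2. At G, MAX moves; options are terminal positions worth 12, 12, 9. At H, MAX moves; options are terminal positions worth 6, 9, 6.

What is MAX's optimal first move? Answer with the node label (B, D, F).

B

C (MAX): max(12, 5, 5) = 12
B (MIN): min(12, 11, 8) = 8
E (MAX): max(15, 3, 15) = 15
D (MIN): min(15, 6, 11) = 6
G (MAX): max(12, 12, 9) = 12
H (MAX): max(6, 9, 6) = 9
F (MIN): min(12, 9, 2) = 2
Root (MAX): max(8, 6, 2) = 8
MAX picks the child with the highest value: B (value 8).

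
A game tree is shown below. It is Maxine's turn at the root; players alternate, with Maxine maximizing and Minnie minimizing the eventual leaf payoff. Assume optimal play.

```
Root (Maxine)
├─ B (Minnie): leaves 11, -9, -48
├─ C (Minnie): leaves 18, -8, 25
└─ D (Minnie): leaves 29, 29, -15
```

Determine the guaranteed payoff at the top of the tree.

B (Minnie): min(11, -9, -48) = -48
C (Minnie): min(18, -8, 25) = -8
D (Minnie): min(29, 29, -15) = -15
Root (Maxine): max(-48, -8, -15) = -8

-8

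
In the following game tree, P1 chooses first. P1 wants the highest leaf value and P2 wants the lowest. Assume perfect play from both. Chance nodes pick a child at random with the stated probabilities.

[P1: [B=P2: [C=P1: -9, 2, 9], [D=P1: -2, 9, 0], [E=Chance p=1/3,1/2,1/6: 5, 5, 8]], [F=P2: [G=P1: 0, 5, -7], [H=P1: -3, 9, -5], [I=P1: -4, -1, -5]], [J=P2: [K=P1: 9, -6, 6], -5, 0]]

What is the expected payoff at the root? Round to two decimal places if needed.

5.5

C (P1): max(-9, 2, 9) = 9
D (P1): max(-2, 9, 0) = 9
E (Chance): 1/3·5 + 1/2·5 + 1/6·8 = 5.5
B (P2): min(9, 9, 5.5) = 5.5
G (P1): max(0, 5, -7) = 5
H (P1): max(-3, 9, -5) = 9
I (P1): max(-4, -1, -5) = -1
F (P2): min(5, 9, -1) = -1
K (P1): max(9, -6, 6) = 9
J (P2): min(9, -5, 0) = -5
Root (P1): max(5.5, -1, -5) = 5.5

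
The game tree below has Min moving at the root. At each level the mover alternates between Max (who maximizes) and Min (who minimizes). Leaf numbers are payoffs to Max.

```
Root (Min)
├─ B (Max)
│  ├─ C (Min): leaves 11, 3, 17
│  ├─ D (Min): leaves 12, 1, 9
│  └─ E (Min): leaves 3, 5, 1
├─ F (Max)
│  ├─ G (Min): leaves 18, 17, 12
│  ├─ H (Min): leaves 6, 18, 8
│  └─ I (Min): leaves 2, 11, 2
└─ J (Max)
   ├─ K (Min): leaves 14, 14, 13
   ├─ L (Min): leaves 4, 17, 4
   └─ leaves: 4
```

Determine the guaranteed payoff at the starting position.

3

C (Min): min(11, 3, 17) = 3
D (Min): min(12, 1, 9) = 1
E (Min): min(3, 5, 1) = 1
B (Max): max(3, 1, 1) = 3
G (Min): min(18, 17, 12) = 12
H (Min): min(6, 18, 8) = 6
I (Min): min(2, 11, 2) = 2
F (Max): max(12, 6, 2) = 12
K (Min): min(14, 14, 13) = 13
L (Min): min(4, 17, 4) = 4
J (Max): max(13, 4, 4) = 13
Root (Min): min(3, 12, 13) = 3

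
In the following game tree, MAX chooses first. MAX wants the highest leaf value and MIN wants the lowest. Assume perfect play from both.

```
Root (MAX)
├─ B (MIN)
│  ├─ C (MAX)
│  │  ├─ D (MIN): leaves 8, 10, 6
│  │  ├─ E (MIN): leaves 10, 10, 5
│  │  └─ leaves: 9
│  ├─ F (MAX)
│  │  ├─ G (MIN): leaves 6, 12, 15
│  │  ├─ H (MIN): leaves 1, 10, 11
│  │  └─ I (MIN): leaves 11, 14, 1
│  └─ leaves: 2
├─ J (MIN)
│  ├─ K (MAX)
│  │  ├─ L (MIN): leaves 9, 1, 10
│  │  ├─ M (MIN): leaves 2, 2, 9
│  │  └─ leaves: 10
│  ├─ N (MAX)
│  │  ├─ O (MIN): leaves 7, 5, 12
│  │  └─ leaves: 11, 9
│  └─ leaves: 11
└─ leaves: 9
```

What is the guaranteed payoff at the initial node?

D (MIN): min(8, 10, 6) = 6
E (MIN): min(10, 10, 5) = 5
C (MAX): max(6, 5, 9) = 9
G (MIN): min(6, 12, 15) = 6
H (MIN): min(1, 10, 11) = 1
I (MIN): min(11, 14, 1) = 1
F (MAX): max(6, 1, 1) = 6
B (MIN): min(9, 6, 2) = 2
L (MIN): min(9, 1, 10) = 1
M (MIN): min(2, 2, 9) = 2
K (MAX): max(1, 2, 10) = 10
O (MIN): min(7, 5, 12) = 5
N (MAX): max(5, 11, 9) = 11
J (MIN): min(10, 11, 11) = 10
Root (MAX): max(2, 10, 9) = 10

10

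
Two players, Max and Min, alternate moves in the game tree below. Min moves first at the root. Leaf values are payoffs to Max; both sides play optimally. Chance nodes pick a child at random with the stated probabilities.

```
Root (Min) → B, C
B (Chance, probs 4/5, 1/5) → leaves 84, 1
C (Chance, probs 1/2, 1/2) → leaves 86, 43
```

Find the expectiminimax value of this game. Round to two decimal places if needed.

64.5

B (Chance): 4/5·84 + 1/5·1 = 67.4
C (Chance): 1/2·86 + 1/2·43 = 64.5
Root (Min): min(67.4, 64.5) = 64.5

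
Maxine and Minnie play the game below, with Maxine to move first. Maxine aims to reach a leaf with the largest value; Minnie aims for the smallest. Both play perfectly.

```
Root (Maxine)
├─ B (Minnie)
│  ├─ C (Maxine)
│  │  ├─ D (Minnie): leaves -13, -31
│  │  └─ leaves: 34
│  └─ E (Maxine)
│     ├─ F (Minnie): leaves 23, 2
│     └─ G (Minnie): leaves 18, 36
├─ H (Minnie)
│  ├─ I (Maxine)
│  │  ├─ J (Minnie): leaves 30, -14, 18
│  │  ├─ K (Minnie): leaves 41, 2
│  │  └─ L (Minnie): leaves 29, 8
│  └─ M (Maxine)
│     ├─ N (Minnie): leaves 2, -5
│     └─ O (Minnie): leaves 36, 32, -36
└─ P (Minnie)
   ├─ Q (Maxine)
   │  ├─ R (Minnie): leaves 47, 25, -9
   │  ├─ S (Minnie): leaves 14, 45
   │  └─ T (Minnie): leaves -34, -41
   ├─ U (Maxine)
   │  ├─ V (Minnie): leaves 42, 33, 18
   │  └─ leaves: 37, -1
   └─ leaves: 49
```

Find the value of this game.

18

D (Minnie): min(-13, -31) = -31
C (Maxine): max(-31, 34) = 34
F (Minnie): min(23, 2) = 2
G (Minnie): min(18, 36) = 18
E (Maxine): max(2, 18) = 18
B (Minnie): min(34, 18) = 18
J (Minnie): min(30, -14, 18) = -14
K (Minnie): min(41, 2) = 2
L (Minnie): min(29, 8) = 8
I (Maxine): max(-14, 2, 8) = 8
N (Minnie): min(2, -5) = -5
O (Minnie): min(36, 32, -36) = -36
M (Maxine): max(-5, -36) = -5
H (Minnie): min(8, -5) = -5
R (Minnie): min(47, 25, -9) = -9
S (Minnie): min(14, 45) = 14
T (Minnie): min(-34, -41) = -41
Q (Maxine): max(-9, 14, -41) = 14
V (Minnie): min(42, 33, 18) = 18
U (Maxine): max(18, 37, -1) = 37
P (Minnie): min(14, 37, 49) = 14
Root (Maxine): max(18, -5, 14) = 18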